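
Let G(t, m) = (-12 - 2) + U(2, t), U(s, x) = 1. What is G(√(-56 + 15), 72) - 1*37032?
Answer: -37045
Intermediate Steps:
G(t, m) = -13 (G(t, m) = (-12 - 2) + 1 = -14 + 1 = -13)
G(√(-56 + 15), 72) - 1*37032 = -13 - 1*37032 = -13 - 37032 = -37045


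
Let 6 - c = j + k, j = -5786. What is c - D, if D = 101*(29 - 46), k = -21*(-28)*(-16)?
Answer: 16917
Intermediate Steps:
k = -9408 (k = 588*(-16) = -9408)
c = 15200 (c = 6 - (-5786 - 9408) = 6 - 1*(-15194) = 6 + 15194 = 15200)
D = -1717 (D = 101*(-17) = -1717)
c - D = 15200 - 1*(-1717) = 15200 + 1717 = 16917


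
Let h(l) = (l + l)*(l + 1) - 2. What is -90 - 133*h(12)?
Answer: -41320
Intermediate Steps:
h(l) = -2 + 2*l*(1 + l) (h(l) = (2*l)*(1 + l) - 2 = 2*l*(1 + l) - 2 = -2 + 2*l*(1 + l))
-90 - 133*h(12) = -90 - 133*(-2 + 2*12 + 2*12²) = -90 - 133*(-2 + 24 + 2*144) = -90 - 133*(-2 + 24 + 288) = -90 - 133*310 = -90 - 41230 = -41320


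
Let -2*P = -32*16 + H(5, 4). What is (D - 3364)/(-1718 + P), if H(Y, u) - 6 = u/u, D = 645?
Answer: 5438/2931 ≈ 1.8553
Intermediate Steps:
H(Y, u) = 7 (H(Y, u) = 6 + u/u = 6 + 1 = 7)
P = 505/2 (P = -(-32*16 + 7)/2 = -(-512 + 7)/2 = -1/2*(-505) = 505/2 ≈ 252.50)
(D - 3364)/(-1718 + P) = (645 - 3364)/(-1718 + 505/2) = -2719/(-2931/2) = -2719*(-2/2931) = 5438/2931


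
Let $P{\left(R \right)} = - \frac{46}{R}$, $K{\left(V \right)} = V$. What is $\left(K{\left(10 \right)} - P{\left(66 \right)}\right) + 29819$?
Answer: $\frac{984380}{33} \approx 29830.0$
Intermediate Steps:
$\left(K{\left(10 \right)} - P{\left(66 \right)}\right) + 29819 = \left(10 - - \frac{46}{66}\right) + 29819 = \left(10 - \left(-46\right) \frac{1}{66}\right) + 29819 = \left(10 - - \frac{23}{33}\right) + 29819 = \left(10 + \frac{23}{33}\right) + 29819 = \frac{353}{33} + 29819 = \frac{984380}{33}$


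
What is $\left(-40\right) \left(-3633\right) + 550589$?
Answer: $695909$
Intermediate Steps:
$\left(-40\right) \left(-3633\right) + 550589 = 145320 + 550589 = 695909$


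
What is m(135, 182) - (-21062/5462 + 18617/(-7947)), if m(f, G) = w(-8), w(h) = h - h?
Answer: 134532884/21703257 ≈ 6.1987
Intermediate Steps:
w(h) = 0
m(f, G) = 0
m(135, 182) - (-21062/5462 + 18617/(-7947)) = 0 - (-21062/5462 + 18617/(-7947)) = 0 - (-21062*1/5462 + 18617*(-1/7947)) = 0 - (-10531/2731 - 18617/7947) = 0 - 1*(-134532884/21703257) = 0 + 134532884/21703257 = 134532884/21703257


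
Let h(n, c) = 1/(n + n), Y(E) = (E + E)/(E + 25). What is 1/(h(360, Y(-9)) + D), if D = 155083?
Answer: 720/111659761 ≈ 6.4482e-6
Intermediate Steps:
Y(E) = 2*E/(25 + E) (Y(E) = (2*E)/(25 + E) = 2*E/(25 + E))
h(n, c) = 1/(2*n)
1/(h(360, Y(-9)) + D) = 1/((½)/360 + 155083) = 1/((½)*(1/360) + 155083) = 1/(1/720 + 155083) = 1/(111659761/720) = 720/111659761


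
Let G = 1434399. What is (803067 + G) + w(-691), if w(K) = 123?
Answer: 2237589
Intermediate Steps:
(803067 + G) + w(-691) = (803067 + 1434399) + 123 = 2237466 + 123 = 2237589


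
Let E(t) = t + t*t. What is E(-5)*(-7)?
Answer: -140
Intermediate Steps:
E(t) = t + t²
E(-5)*(-7) = -5*(1 - 5)*(-7) = -5*(-4)*(-7) = 20*(-7) = -140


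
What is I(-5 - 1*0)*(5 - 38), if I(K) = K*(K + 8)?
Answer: 495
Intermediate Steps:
I(K) = K*(8 + K)
I(-5 - 1*0)*(5 - 38) = ((-5 - 1*0)*(8 + (-5 - 1*0)))*(5 - 38) = ((-5 + 0)*(8 + (-5 + 0)))*(-33) = -5*(8 - 5)*(-33) = -5*3*(-33) = -15*(-33) = 495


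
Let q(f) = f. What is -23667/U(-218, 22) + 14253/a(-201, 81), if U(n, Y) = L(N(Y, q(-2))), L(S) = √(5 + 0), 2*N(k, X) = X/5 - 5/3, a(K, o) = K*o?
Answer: -4751/5427 - 23667*√5/5 ≈ -10585.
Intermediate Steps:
N(k, X) = -⅚ + X/10 (N(k, X) = (X/5 - 5/3)/2 = (-5/3 + X/5)/2 = -⅚ + X/10)
L(S) = √5
U(n, Y) = √5
-23667/U(-218, 22) + 14253/a(-201, 81) = -23667*√5/5 + 14253/((-201*81)) = -23667*√5/5 + 14253/(-16281) = -23667*√5/5 + 14253*(-1/16281) = -23667*√5/5 - 4751/5427 = -4751/5427 - 23667*√5/5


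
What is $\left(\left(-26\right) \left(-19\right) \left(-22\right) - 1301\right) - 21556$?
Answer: $-33725$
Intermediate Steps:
$\left(\left(-26\right) \left(-19\right) \left(-22\right) - 1301\right) - 21556 = \left(494 \left(-22\right) - 1301\right) - 21556 = \left(-10868 - 1301\right) - 21556 = -12169 - 21556 = -33725$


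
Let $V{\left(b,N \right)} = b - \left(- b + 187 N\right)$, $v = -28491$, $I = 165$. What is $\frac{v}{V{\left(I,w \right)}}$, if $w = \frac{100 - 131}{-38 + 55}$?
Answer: $- \frac{28491}{671} \approx -42.461$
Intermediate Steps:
$w = - \frac{31}{17} \approx -1.8235$
$V{\left(b,N \right)} = - 187 N + 2 b$ ($V{\left(b,N \right)} = b - \left(- b + 187 N\right) = - 187 N + 2 b$)
$\frac{v}{V{\left(I,w \right)}} = - \frac{28491}{\left(-187\right) \left(- \frac{31}{17}\right) + 2 \cdot 165} = - \frac{28491}{341 + 330} = - \frac{28491}{671}$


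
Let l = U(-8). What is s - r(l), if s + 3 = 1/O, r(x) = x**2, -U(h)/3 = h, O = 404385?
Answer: -234138914/404385 ≈ -579.00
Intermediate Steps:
U(h) = -3*h
l = 24 (l = -3*(-8) = 24)
s = -1213154/404385 (s = -3 + 1/404385 = -1213154/404385 ≈ -3.0000)
s - r(l) = -1213154/404385 - 1*24**2 = -1213154/404385 - 1*576 = -1213154/404385 - 576 = -234138914/404385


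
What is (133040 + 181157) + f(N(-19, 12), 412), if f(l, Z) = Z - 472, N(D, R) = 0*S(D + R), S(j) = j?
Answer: 314137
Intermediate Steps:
N(D, R) = 0 (N(D, R) = 0*(D + R) = 0)
f(l, Z) = -472 + Z
(133040 + 181157) + f(N(-19, 12), 412) = (133040 + 181157) + (-472 + 412) = 314197 - 60 = 314137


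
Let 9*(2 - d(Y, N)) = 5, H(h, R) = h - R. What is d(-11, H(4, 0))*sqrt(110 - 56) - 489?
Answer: -489 + 13*sqrt(6)/3 ≈ -478.39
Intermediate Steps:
d(Y, N) = 13/9 (d(Y, N) = 2 - 1/9*5 = 2 - 5/9 = 13/9)
d(-11, H(4, 0))*sqrt(110 - 56) - 489 = 13*sqrt(110 - 56)/9 - 489 = 13*sqrt(54)/9 - 489 = 13*(3*sqrt(6))/9 - 489 = 13*sqrt(6)/3 - 489 = -489 + 13*sqrt(6)/3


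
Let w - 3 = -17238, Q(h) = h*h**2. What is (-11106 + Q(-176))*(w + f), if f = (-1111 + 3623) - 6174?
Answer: 114157845154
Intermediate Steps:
Q(h) = h**3
w = -17235 (w = 3 - 17238 = -17235)
f = -3662 (f = 2512 - 6174 = -3662)
(-11106 + Q(-176))*(w + f) = (-11106 + (-176)**3)*(-17235 - 3662) = (-11106 - 5451776)*(-20897) = -5462882*(-20897) = 114157845154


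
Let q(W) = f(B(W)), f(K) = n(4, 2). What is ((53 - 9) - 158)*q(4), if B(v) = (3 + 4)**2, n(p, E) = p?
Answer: -456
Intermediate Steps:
B(v) = 49 (B(v) = 7**2 = 49)
f(K) = 4
q(W) = 4
((53 - 9) - 158)*q(4) = ((53 - 9) - 158)*4 = (44 - 158)*4 = -114*4 = -456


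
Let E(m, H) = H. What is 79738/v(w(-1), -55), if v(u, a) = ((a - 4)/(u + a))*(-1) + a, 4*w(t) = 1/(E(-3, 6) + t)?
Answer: -87632062/61625 ≈ -1422.0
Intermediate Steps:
w(t) = 1/(4*(6 + t))
v(u, a) = a - (-4 + a)/(a + u) (v(u, a) = ((-4 + a)/(a + u))*(-1) + a = -(-4 + a)/(a + u) + a = a - (-4 + a)/(a + u))
79738/v(w(-1), -55) = 79738/(((4 + (-55)**2 - 1*(-55) - 55/(4*(6 - 1)))/(-55 + 1/(4*(6 - 1))))) = 79738/(((4 + 3025 + 55 - 55/(4*5))/(-55 + (1/4)/5))) = 79738/(((4 + 3025 + 55 - 55/(4*5))/(-55 + (1/4)*(1/5)))) = 79738/(((4 + 3025 + 55 - 55*1/20)/(-55 + 1/20))) = 79738/(((4 + 3025 + 55 - 11/4)/(-1099/20))) = 79738/((-20/1099*12325/4)) = 79738/(-61625/1099) = 79738*(-1099/61625) = -87632062/61625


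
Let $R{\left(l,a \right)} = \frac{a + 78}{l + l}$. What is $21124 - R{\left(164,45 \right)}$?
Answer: $\frac{168989}{8} \approx 21124.0$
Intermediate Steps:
$R{\left(l,a \right)} = \frac{78 + a}{2 l}$
$21124 - R{\left(164,45 \right)} = 21124 - \frac{78 + 45}{2 \cdot 164} = 21124 - \frac{1}{2} \cdot \frac{1}{164} \cdot 123 = 21124 - \frac{3}{8} = \frac{168989}{8}$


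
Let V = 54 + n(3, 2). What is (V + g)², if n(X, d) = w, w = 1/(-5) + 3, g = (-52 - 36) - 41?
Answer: 130321/25 ≈ 5212.8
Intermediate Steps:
g = -129 (g = -88 - 41 = -129)
w = 14/5 (w = -⅕ + 3 = 14/5 ≈ 2.8000)
n(X, d) = 14/5
V = 284/5 (V = 54 + 14/5 = 284/5 ≈ 56.800)
(V + g)² = (284/5 - 129)² = (-361/5)² = 130321/25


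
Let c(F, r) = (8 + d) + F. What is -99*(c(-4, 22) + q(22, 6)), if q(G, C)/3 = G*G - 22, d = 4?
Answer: -138006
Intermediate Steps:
q(G, C) = -66 + 3*G**2 (q(G, C) = 3*(G*G - 22) = 3*(G**2 - 22) = 3*(-22 + G**2) = -66 + 3*G**2)
c(F, r) = 12 + F (c(F, r) = (8 + 4) + F = 12 + F)
-99*(c(-4, 22) + q(22, 6)) = -99*((12 - 4) + (-66 + 3*22**2)) = -99*(8 + (-66 + 3*484)) = -99*(8 + (-66 + 1452)) = -99*(8 + 1386) = -99*1394 = -138006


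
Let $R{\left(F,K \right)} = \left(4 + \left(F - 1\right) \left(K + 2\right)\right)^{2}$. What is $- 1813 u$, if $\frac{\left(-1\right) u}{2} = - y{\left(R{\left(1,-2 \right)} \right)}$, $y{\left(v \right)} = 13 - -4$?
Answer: $-61642$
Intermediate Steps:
$R{\left(F,K \right)} = \left(4 + \left(-1 + F\right) \left(2 + K\right)\right)^{2}$
$y{\left(v \right)} = 17$ ($y{\left(v \right)} = 13 + 4 = 17$)
$u = 34$ ($u = - 2 \left(\left(-1\right) 17\right) = \left(-2\right) \left(-17\right) = 34$)
$- 1813 u = \left(-1813\right) 34 = -61642$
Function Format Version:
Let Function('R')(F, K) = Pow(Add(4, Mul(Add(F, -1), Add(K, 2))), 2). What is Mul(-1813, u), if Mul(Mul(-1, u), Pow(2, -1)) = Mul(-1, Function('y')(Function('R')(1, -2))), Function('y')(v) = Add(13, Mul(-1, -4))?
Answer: -61642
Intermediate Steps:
Function('R')(F, K) = Pow(Add(4, Mul(Add(-1, F), Add(2, K))), 2)
Function('y')(v) = 17 (Function('y')(v) = Add(13, 4) = 17)
u = 34 (u = Mul(-2, Mul(-1, 17)) = Mul(-2, -17) = 34)
Mul(-1813, u) = Mul(-1813, 34) = -61642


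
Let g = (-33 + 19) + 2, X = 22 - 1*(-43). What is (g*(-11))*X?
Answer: 8580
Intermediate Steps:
X = 65 (X = 22 + 43 = 65)
g = -12 (g = -14 + 2 = -12)
(g*(-11))*X = -12*(-11)*65 = 132*65 = 8580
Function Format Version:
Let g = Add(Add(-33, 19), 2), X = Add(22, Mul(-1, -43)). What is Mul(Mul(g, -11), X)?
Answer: 8580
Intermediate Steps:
X = 65 (X = Add(22, 43) = 65)
g = -12 (g = Add(-14, 2) = -12)
Mul(Mul(g, -11), X) = Mul(Mul(-12, -11), 65) = Mul(132, 65) = 8580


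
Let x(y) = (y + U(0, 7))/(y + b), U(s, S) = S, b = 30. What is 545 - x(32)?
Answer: 33751/62 ≈ 544.37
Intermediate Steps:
x(y) = (7 + y)/(30 + y) (x(y) = (y + 7)/(y + 30) = (7 + y)/(30 + y))
545 - x(32) = 545 - (7 + 32)/(30 + 32) = 545 - 39/62 = 33751/62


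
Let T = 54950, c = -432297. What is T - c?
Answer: 487247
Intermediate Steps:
T - c = 54950 - 1*(-432297) = 54950 + 432297 = 487247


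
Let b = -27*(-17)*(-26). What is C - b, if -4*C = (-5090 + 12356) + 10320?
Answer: 15075/2 ≈ 7537.5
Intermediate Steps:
b = -11934 (b = 459*(-26) = -11934)
C = -8793/2 (C = -((-5090 + 12356) + 10320)/4 = -(7266 + 10320)/4 = -¼*17586 = -8793/2 ≈ -4396.5)
C - b = -8793/2 - 1*(-11934) = -8793/2 + 11934 = 15075/2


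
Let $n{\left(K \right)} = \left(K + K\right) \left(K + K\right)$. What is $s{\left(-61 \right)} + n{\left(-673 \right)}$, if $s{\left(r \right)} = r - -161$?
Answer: $1811816$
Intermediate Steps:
$s{\left(r \right)} = 161 + r$ ($s{\left(r \right)} = r + 161 = 161 + r$)
$n{\left(K \right)} = 4 K^{2}$ ($n{\left(K \right)} = 2 K 2 K = 4 K^{2}$)
$s{\left(-61 \right)} + n{\left(-673 \right)} = \left(161 - 61\right) + 4 \left(-673\right)^{2} = 100 + 4 \cdot 452929 = 100 + 1811716 = 1811816$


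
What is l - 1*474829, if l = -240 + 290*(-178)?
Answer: -526689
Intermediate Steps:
l = -51860 (l = -240 - 51620 = -51860)
l - 1*474829 = -51860 - 1*474829 = -51860 - 474829 = -526689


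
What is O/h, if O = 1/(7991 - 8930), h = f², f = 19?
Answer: -1/338979 ≈ -2.9500e-6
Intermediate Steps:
h = 361 (h = 19² = 361)
O = -1/939 (O = 1/(-939) = -1/939 ≈ -0.0010650)
O/h = -1/939/361 = -1/939*1/361 = -1/338979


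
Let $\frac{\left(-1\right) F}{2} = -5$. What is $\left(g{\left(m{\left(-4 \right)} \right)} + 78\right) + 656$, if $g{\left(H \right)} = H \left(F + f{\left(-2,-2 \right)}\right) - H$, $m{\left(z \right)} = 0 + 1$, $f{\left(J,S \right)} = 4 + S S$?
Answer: $751$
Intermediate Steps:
$f{\left(J,S \right)} = 4 + S^{2}$
$F = 10$ ($F = \left(-2\right) \left(-5\right) = 10$)
$m{\left(z \right)} = 1$
$g{\left(H \right)} = 17 H$ ($g{\left(H \right)} = H \left(10 + \left(4 + \left(-2\right)^{2}\right)\right) - H = H \left(10 + \left(4 + 4\right)\right) - H = H \left(10 + 8\right) - H = H 18 - H = 18 H - H = 17 H$)
$\left(g{\left(m{\left(-4 \right)} \right)} + 78\right) + 656 = \left(17 \cdot 1 + 78\right) + 656 = \left(17 + 78\right) + 656 = 95 + 656 = 751$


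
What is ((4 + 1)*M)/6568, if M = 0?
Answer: 0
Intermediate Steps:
((4 + 1)*M)/6568 = ((4 + 1)*0)/6568 = (5*0)/6568 = (1/6568)*0 = 0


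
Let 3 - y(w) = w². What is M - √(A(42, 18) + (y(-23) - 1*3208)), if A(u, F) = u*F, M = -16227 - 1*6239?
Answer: -22466 - I*√2978 ≈ -22466.0 - 54.571*I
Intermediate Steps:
y(w) = 3 - w²
M = -22466 (M = -16227 - 6239 = -22466)
A(u, F) = F*u
M - √(A(42, 18) + (y(-23) - 1*3208)) = -22466 - √(18*42 + ((3 - 1*(-23)²) - 1*3208)) = -22466 - √(756 + ((3 - 1*529) - 3208)) = -22466 - √(756 + ((3 - 529) - 3208)) = -22466 - √(756 + (-526 - 3208)) = -22466 - √(756 - 3734) = -22466 - √(-2978) = -22466 - I*√2978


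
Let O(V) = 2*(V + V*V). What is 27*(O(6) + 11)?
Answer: 2565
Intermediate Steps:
O(V) = 2*V + 2*V**2 (O(V) = 2*(V + V**2) = 2*V + 2*V**2)
27*(O(6) + 11) = 27*(2*6*(1 + 6) + 11) = 27*(2*6*7 + 11) = 27*(84 + 11) = 27*95 = 2565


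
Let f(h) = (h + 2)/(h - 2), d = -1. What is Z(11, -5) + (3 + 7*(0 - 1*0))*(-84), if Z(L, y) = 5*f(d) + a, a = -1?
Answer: -764/3 ≈ -254.67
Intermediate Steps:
f(h) = (2 + h)/(-2 + h)
Z(L, y) = -8/3 (Z(L, y) = 5*((2 - 1)/(-2 - 1)) - 1 = 5*(1/(-3)) - 1 = 5*(-1/3*1) - 1 = 5*(-1/3) - 1 = -5/3 - 1 = -8/3)
Z(11, -5) + (3 + 7*(0 - 1*0))*(-84) = -8/3 + (3 + 7*(0 - 1*0))*(-84) = -8/3 + (3 + 7*(0 + 0))*(-84) = -8/3 + (3 + 7*0)*(-84) = -8/3 + (3 + 0)*(-84) = -8/3 + 3*(-84) = -8/3 - 252 = -764/3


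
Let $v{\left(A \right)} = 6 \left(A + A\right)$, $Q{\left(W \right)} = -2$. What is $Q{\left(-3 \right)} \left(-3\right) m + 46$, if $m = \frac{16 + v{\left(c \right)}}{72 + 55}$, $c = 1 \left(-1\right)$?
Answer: $\frac{5866}{127} \approx 46.189$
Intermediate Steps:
$c = -1$
$v{\left(A \right)} = 12 A$ ($v{\left(A \right)} = 6 \cdot 2 A = 12 A$)
$m = \frac{4}{127}$ ($m = \frac{16 + 12 \left(-1\right)}{72 + 55} = \frac{16 - 12}{127} = 4 \cdot \frac{1}{127} = \frac{4}{127} \approx 0.031496$)
$Q{\left(-3 \right)} \left(-3\right) m + 46 = \left(-2\right) \left(-3\right) \frac{4}{127} + 46 = 6 \cdot \frac{4}{127} + 46 = \frac{24}{127} + 46 = \frac{5866}{127}$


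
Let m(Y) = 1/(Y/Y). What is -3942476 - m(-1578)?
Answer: -3942477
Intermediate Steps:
m(Y) = 1 (m(Y) = 1/1 = 1)
-3942476 - m(-1578) = -3942476 - 1*1 = -3942476 - 1 = -3942477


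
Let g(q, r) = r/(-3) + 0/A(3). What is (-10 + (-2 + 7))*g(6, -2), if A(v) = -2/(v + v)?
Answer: -10/3 ≈ -3.3333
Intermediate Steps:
A(v) = -1/v (A(v) = -2*1/(2*v) = -1/v)
g(q, r) = -r/3 (g(q, r) = r/(-3) + 0/((-1/3)) = r*(-⅓) + 0/((-1*⅓)) = -r/3 + 0/(-⅓) = -r/3 + 0*(-3) = -r/3 + 0 = -r/3)
(-10 + (-2 + 7))*g(6, -2) = (-10 + (-2 + 7))*(-⅓*(-2)) = (-10 + 5)*(⅔) = -5*⅔ = -10/3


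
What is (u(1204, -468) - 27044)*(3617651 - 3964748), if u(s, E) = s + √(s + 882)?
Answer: 8968986480 - 347097*√2086 ≈ 8.9531e+9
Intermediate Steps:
u(s, E) = s + √(882 + s)
(u(1204, -468) - 27044)*(3617651 - 3964748) = ((1204 + √(882 + 1204)) - 27044)*(3617651 - 3964748) = ((1204 + √2086) - 27044)*(-347097) = (-25840 + √2086)*(-347097) = 8968986480 - 347097*√2086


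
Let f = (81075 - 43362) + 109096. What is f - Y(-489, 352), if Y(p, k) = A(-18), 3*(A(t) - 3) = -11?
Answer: 440429/3 ≈ 1.4681e+5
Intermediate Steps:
A(t) = -⅔ (A(t) = 3 + (⅓)*(-11) = 3 - 11/3 = -⅔)
f = 146809 (f = 37713 + 109096 = 146809)
Y(p, k) = -⅔
f - Y(-489, 352) = 146809 - 1*(-⅔) = 146809 + ⅔ = 440429/3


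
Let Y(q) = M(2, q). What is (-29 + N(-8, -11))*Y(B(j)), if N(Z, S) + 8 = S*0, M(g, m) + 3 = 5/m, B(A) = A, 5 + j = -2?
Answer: 962/7 ≈ 137.43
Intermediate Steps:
j = -7 (j = -5 - 2 = -7)
M(g, m) = -3 + 5/m
N(Z, S) = -8 (N(Z, S) = -8 + S*0 = -8 + 0 = -8)
Y(q) = -3 + 5/q
(-29 + N(-8, -11))*Y(B(j)) = (-29 - 8)*(-3 + 5/(-7)) = -37*(-3 + 5*(-⅐)) = -37*(-3 - 5/7) = -37*(-26/7) = 962/7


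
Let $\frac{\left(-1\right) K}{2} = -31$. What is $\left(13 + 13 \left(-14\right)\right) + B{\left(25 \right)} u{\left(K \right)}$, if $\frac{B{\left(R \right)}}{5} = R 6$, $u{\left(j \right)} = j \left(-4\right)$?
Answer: $-186169$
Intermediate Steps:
$K = 62$ ($K = \left(-2\right) \left(-31\right) = 62$)
$u{\left(j \right)} = - 4 j$
$B{\left(R \right)} = 30 R$ ($B{\left(R \right)} = 5 R 6 = 5 \cdot 6 R = 30 R$)
$\left(13 + 13 \left(-14\right)\right) + B{\left(25 \right)} u{\left(K \right)} = \left(13 + 13 \left(-14\right)\right) + 30 \cdot 25 \left(\left(-4\right) 62\right) = \left(13 - 182\right) + 750 \left(-248\right) = -169 - 186000 = -186169$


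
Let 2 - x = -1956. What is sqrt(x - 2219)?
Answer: 3*I*sqrt(29) ≈ 16.155*I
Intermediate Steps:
x = 1958 (x = 2 - 1*(-1956) = 2 + 1956 = 1958)
sqrt(x - 2219) = sqrt(1958 - 2219) = sqrt(-261) = 3*I*sqrt(29)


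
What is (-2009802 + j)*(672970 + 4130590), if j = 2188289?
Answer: 857373013720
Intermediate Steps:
(-2009802 + j)*(672970 + 4130590) = (-2009802 + 2188289)*(672970 + 4130590) = 178487*4803560 = 857373013720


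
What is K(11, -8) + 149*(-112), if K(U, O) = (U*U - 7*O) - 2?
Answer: -16513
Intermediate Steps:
K(U, O) = -2 + U**2 - 7*O (K(U, O) = (U**2 - 7*O) - 2 = -2 + U**2 - 7*O)
K(11, -8) + 149*(-112) = (-2 + 11**2 - 7*(-8)) + 149*(-112) = (-2 + 121 + 56) - 16688 = 175 - 16688 = -16513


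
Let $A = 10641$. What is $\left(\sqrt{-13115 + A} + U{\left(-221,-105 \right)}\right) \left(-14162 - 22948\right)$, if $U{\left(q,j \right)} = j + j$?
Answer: $7793100 - 37110 i \sqrt{2474} \approx 7.7931 \cdot 10^{6} - 1.8458 \cdot 10^{6} i$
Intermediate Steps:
$U{\left(q,j \right)} = 2 j$
$\left(\sqrt{-13115 + A} + U{\left(-221,-105 \right)}\right) \left(-14162 - 22948\right) = \left(\sqrt{-13115 + 10641} + 2 \left(-105\right)\right) \left(-14162 - 22948\right) = \left(\sqrt{-2474} - 210\right) \left(-37110\right) = \left(i \sqrt{2474} - 210\right) \left(-37110\right) = \left(-210 + i \sqrt{2474}\right) \left(-37110\right) = 7793100 - 37110 i \sqrt{2474}$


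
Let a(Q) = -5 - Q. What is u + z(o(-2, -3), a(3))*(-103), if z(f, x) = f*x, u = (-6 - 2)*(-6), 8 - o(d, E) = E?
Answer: 9112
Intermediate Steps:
o(d, E) = 8 - E
u = 48 (u = -8*(-6) = 48)
u + z(o(-2, -3), a(3))*(-103) = 48 + ((8 - 1*(-3))*(-5 - 1*3))*(-103) = 48 + ((8 + 3)*(-5 - 3))*(-103) = 48 + (11*(-8))*(-103) = 48 - 88*(-103) = 48 + 9064 = 9112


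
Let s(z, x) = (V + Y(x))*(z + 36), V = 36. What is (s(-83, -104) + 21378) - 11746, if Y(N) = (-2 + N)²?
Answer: -520152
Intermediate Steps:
s(z, x) = (36 + z)*(36 + (-2 + x)²) (s(z, x) = (36 + (-2 + x)²)*(z + 36) = (36 + (-2 + x)²)*(36 + z) = (36 + z)*(36 + (-2 + x)²))
(s(-83, -104) + 21378) - 11746 = ((1296 + 36*(-83) + 36*(-2 - 104)² - 83*(-2 - 104)²) + 21378) - 11746 = ((1296 - 2988 + 36*(-106)² - 83*(-106)²) + 21378) - 11746 = ((1296 - 2988 + 36*11236 - 83*11236) + 21378) - 11746 = ((1296 - 2988 + 404496 - 932588) + 21378) - 11746 = (-529784 + 21378) - 11746 = -508406 - 11746 = -520152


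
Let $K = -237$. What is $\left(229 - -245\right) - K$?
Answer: $711$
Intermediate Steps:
$\left(229 - -245\right) - K = \left(229 - -245\right) - -237 = \left(229 + 245\right) + 237 = 474 + 237 = 711$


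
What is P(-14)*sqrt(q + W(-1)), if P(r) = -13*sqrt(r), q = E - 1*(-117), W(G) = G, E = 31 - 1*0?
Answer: -91*I*sqrt(42) ≈ -589.75*I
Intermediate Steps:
E = 31 (E = 31 + 0 = 31)
q = 148 (q = 31 - 1*(-117) = 31 + 117 = 148)
P(-14)*sqrt(q + W(-1)) = (-13*I*sqrt(14))*sqrt(148 - 1) = (-13*I*sqrt(14))*sqrt(147) = (-13*I*sqrt(14))*(7*sqrt(3)) = -91*I*sqrt(42)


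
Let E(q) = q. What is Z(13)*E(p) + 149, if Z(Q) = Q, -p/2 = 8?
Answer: -59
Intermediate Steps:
p = -16 (p = -2*8 = -16)
Z(13)*E(p) + 149 = 13*(-16) + 149 = -208 + 149 = -59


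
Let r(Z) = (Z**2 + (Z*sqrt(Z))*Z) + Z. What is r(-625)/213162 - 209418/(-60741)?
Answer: 3796052762/719315169 + 9765625*I/213162 ≈ 5.2773 + 45.813*I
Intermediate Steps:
r(Z) = Z + Z**2 + Z**(5/2) (r(Z) = (Z**2 + Z**(3/2)*Z) + Z = (Z**2 + Z**(5/2)) + Z = Z + Z**2 + Z**(5/2))
r(-625)/213162 - 209418/(-60741) = (-625 + (-625)**2 + (-625)**(5/2))/213162 - 209418/(-60741) = (-625 + 390625 + 9765625*I)*(1/213162) - 209418*(-1/60741) = (390000 + 9765625*I)*(1/213162) + 69806/20247 = (65000/35527 + 9765625*I/213162) + 69806/20247 = 3796052762/719315169 + 9765625*I/213162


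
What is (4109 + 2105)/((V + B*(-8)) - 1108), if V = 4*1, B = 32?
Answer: -3107/680 ≈ -4.5691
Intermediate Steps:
V = 4
(4109 + 2105)/((V + B*(-8)) - 1108) = (4109 + 2105)/((4 + 32*(-8)) - 1108) = 6214/((4 - 256) - 1108) = 6214/(-252 - 1108) = 6214/(-1360) = 6214*(-1/1360) = -3107/680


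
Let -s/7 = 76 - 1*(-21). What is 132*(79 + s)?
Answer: -79200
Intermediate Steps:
s = -679 (s = -7*(76 - 1*(-21)) = -7*(76 + 21) = -7*97 = -679)
132*(79 + s) = 132*(79 - 679) = 132*(-600) = -79200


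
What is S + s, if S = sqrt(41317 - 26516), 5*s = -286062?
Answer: -286062/5 + 19*sqrt(41) ≈ -57091.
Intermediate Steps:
s = -286062/5 (s = (1/5)*(-286062) = -286062/5 ≈ -57212.)
S = 19*sqrt(41) (S = sqrt(14801) = 19*sqrt(41) ≈ 121.66)
S + s = 19*sqrt(41) - 286062/5 = -286062/5 + 19*sqrt(41)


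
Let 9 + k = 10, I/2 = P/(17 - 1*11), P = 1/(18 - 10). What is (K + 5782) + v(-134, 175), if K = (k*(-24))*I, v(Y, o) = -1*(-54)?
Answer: 5835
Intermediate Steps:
P = 1/8 ≈ 0.12500
I = 1/24 (I = 2*(1/(8*(17 - 1*11))) = 2*(1/(8*(17 - 11))) = 2*((1/8)/6) = 2*((1/8)*(1/6)) = 2*(1/48) = 1/24 ≈ 0.041667)
k = 1 (k = -9 + 10 = 1)
v(Y, o) = 54
K = -1 (K = (1*(-24))*(1/24) = -24*1/24 = -1)
(K + 5782) + v(-134, 175) = (-1 + 5782) + 54 = 5781 + 54 = 5835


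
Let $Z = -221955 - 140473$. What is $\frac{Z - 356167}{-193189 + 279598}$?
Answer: $- \frac{718595}{86409} \approx -8.3162$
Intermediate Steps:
$Z = -362428$
$\frac{Z - 356167}{-193189 + 279598} = \frac{-362428 - 356167}{-193189 + 279598} = - \frac{718595}{86409}$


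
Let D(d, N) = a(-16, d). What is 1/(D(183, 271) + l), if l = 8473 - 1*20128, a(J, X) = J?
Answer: -1/11671 ≈ -8.5682e-5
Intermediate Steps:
D(d, N) = -16
l = -11655 (l = 8473 - 20128 = -11655)
1/(D(183, 271) + l) = 1/(-16 - 11655) = 1/(-11671) = -1/11671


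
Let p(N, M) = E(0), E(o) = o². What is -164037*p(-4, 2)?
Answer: 0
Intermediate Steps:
p(N, M) = 0 (p(N, M) = 0² = 0)
-164037*p(-4, 2) = -164037*0 = 0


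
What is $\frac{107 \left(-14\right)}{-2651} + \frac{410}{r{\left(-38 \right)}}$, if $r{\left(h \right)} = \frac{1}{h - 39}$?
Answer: $- \frac{83690572}{2651} \approx -31569.0$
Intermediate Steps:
$r{\left(h \right)} = \frac{1}{-39 + h}$
$\frac{107 \left(-14\right)}{-2651} + \frac{410}{r{\left(-38 \right)}} = \frac{107 \left(-14\right)}{-2651} + \frac{410}{\frac{1}{-39 - 38}} = \left(-1498\right) \left(- \frac{1}{2651}\right) + \frac{410}{\frac{1}{-77}} = \frac{1498}{2651} + \frac{410}{- \frac{1}{77}} = \frac{1498}{2651} + 410 \left(-77\right) = \frac{1498}{2651} - 31570 = - \frac{83690572}{2651}$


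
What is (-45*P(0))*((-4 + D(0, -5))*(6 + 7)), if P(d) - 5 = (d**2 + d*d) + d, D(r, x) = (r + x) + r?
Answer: 26325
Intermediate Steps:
D(r, x) = x + 2*r
P(d) = 5 + d + 2*d**2 (P(d) = 5 + ((d**2 + d*d) + d) = 5 + ((d**2 + d**2) + d) = 5 + (2*d**2 + d) = 5 + (d + 2*d**2) = 5 + d + 2*d**2)
(-45*P(0))*((-4 + D(0, -5))*(6 + 7)) = (-45*(5 + 0 + 2*0**2))*((-4 + (-5 + 2*0))*(6 + 7)) = (-45*(5 + 0 + 2*0))*((-4 + (-5 + 0))*13) = (-45*(5 + 0 + 0))*((-4 - 5)*13) = (-45*5)*(-9*13) = -225*(-117) = 26325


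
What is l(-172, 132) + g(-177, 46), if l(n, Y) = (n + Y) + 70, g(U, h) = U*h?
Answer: -8112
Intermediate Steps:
l(n, Y) = 70 + Y + n (l(n, Y) = (Y + n) + 70 = 70 + Y + n)
l(-172, 132) + g(-177, 46) = (70 + 132 - 172) - 177*46 = 30 - 8142 = -8112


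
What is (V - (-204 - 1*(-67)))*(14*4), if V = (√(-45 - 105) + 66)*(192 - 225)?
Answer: -114296 - 9240*I*√6 ≈ -1.143e+5 - 22633.0*I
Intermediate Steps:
V = -2178 - 165*I*√6 (V = (√(-150) + 66)*(-33) = (5*I*√6 + 66)*(-33) = (66 + 5*I*√6)*(-33) = -2178 - 165*I*√6 ≈ -2178.0 - 404.17*I)
(V - (-204 - 1*(-67)))*(14*4) = ((-2178 - 165*I*√6) - (-204 - 1*(-67)))*(14*4) = ((-2178 - 165*I*√6) - (-204 + 67))*56 = ((-2178 - 165*I*√6) - 1*(-137))*56 = ((-2178 - 165*I*√6) + 137)*56 = (-2041 - 165*I*√6)*56 = -114296 - 9240*I*√6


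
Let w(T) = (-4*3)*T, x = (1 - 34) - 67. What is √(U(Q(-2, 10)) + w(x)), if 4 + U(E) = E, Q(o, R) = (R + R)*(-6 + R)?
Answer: 2*√319 ≈ 35.721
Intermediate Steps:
Q(o, R) = 2*R*(-6 + R) (Q(o, R) = (2*R)*(-6 + R) = 2*R*(-6 + R))
U(E) = -4 + E
x = -100 (x = -33 - 67 = -100)
w(T) = -12*T
√(U(Q(-2, 10)) + w(x)) = √((-4 + 2*10*(-6 + 10)) - 12*(-100)) = √((-4 + 2*10*4) + 1200) = √((-4 + 80) + 1200) = √(76 + 1200) = √1276 = 2*√319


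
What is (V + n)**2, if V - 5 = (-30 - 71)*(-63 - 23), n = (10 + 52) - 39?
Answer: 75933796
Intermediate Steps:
n = 23 (n = 62 - 39 = 23)
V = 8691 (V = 5 + (-30 - 71)*(-63 - 23) = 5 - 101*(-86) = 5 + 8686 = 8691)
(V + n)**2 = (8691 + 23)**2 = 8714**2 = 75933796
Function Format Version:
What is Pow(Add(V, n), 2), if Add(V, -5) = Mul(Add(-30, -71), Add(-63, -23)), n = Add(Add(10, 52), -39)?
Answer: 75933796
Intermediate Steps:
n = 23 (n = Add(62, -39) = 23)
V = 8691 (V = Add(5, Mul(Add(-30, -71), Add(-63, -23))) = Add(5, Mul(-101, -86)) = Add(5, 8686) = 8691)
Pow(Add(V, n), 2) = Pow(Add(8691, 23), 2) = Pow(8714, 2) = 75933796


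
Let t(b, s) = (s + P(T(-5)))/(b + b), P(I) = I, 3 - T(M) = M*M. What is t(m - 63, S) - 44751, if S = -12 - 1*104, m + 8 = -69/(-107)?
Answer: -336878145/7528 ≈ -44750.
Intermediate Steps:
m = -787/107 (m = -8 - 69/(-107) = -8 - 69*(-1/107) = -8 + 69/107 = -787/107 ≈ -7.3551)
T(M) = 3 - M**2 (T(M) = 3 - M*M = 3 - M**2)
S = -116 (S = -12 - 104 = -116)
t(b, s) = (-22 + s)/(2*b) (t(b, s) = (s + (3 - 1*(-5)**2))/(b + b) = (s + (3 - 1*25))/((2*b)) = (s + (3 - 25))*(1/(2*b)) = (s - 22)*(1/(2*b)) = (-22 + s)*(1/(2*b)) = (-22 + s)/(2*b))
t(m - 63, S) - 44751 = (-22 - 116)/(2*(-787/107 - 63)) - 44751 = (1/2)*(-138)/(-7528/107) - 44751 = (1/2)*(-107/7528)*(-138) - 44751 = 7383/7528 - 44751 = -336878145/7528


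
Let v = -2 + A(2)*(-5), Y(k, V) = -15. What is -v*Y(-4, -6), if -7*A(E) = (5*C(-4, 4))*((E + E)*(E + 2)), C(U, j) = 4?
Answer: 23790/7 ≈ 3398.6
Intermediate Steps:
A(E) = -40*E*(2 + E)/7 (A(E) = -5*4*(E + E)*(E + 2)/7 = -20*(2*E)*(2 + E)/7 = -20*2*E*(2 + E)/7 = -40*E*(2 + E)/7)
v = 1586/7 (v = -2 - 40/7*2*(2 + 2)*(-5) = -2 - 40/7*2*4*(-5) = -2 - 320/7*(-5) = -2 + 1600/7 = 1586/7 ≈ 226.57)
-v*Y(-4, -6) = -1586*(-15)/7 = -1*(-23790/7) = 23790/7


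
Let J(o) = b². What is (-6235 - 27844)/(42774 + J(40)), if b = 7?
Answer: -34079/42823 ≈ -0.79581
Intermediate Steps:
J(o) = 49 (J(o) = 7² = 49)
(-6235 - 27844)/(42774 + J(40)) = (-6235 - 27844)/(42774 + 49) = -34079/42823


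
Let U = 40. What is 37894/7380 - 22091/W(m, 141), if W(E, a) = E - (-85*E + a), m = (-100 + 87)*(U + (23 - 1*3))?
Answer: 150572453/27560610 ≈ 5.4633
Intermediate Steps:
m = -780 (m = (-100 + 87)*(40 + (23 - 1*3)) = -13*(40 + (23 - 3)) = -13*(40 + 20) = -13*60 = -780)
W(E, a) = -a + 86*E (W(E, a) = E - (a - 85*E) = E + (-a + 85*E) = -a + 86*E)
37894/7380 - 22091/W(m, 141) = 37894/7380 - 22091/(-1*141 + 86*(-780)) = 37894*(1/7380) - 22091/(-141 - 67080) = 18947/3690 - 22091/(-67221) = 18947/3690 - 22091*(-1/67221) = 18947/3690 + 22091/67221 = 150572453/27560610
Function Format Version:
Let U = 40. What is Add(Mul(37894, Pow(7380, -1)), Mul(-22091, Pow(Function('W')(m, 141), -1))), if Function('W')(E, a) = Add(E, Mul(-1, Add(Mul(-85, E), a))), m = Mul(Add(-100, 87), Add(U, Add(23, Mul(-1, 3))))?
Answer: Rational(150572453, 27560610) ≈ 5.4633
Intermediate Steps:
m = -780 (m = Mul(Add(-100, 87), Add(40, Add(23, Mul(-1, 3)))) = Mul(-13, Add(40, Add(23, -3))) = Mul(-13, Add(40, 20)) = Mul(-13, 60) = -780)
Function('W')(E, a) = Add(Mul(-1, a), Mul(86, E)) (Function('W')(E, a) = Add(E, Mul(-1, Add(a, Mul(-85, E)))) = Add(E, Add(Mul(-1, a), Mul(85, E))) = Add(Mul(-1, a), Mul(86, E)))
Add(Mul(37894, Pow(7380, -1)), Mul(-22091, Pow(Function('W')(m, 141), -1))) = Add(Mul(37894, Pow(7380, -1)), Mul(-22091, Pow(Add(Mul(-1, 141), Mul(86, -780)), -1))) = Add(Mul(37894, Rational(1, 7380)), Mul(-22091, Pow(Add(-141, -67080), -1))) = Add(Rational(18947, 3690), Mul(-22091, Pow(-67221, -1))) = Add(Rational(18947, 3690), Mul(-22091, Rational(-1, 67221))) = Add(Rational(18947, 3690), Rational(22091, 67221)) = Rational(150572453, 27560610)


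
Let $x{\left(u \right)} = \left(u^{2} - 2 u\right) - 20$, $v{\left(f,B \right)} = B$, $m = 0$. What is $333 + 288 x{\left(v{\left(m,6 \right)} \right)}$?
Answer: $1485$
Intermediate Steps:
$x{\left(u \right)} = -20 + u^{2} - 2 u$
$333 + 288 x{\left(v{\left(m,6 \right)} \right)} = 333 + 288 \left(-20 + 6^{2} - 12\right) = 333 + 288 \left(-20 + 36 - 12\right) = 333 + 288 \cdot 4 = 333 + 1152 = 1485$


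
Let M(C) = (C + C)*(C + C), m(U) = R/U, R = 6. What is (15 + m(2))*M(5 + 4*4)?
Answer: 31752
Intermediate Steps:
m(U) = 6/U
M(C) = 4*C² (M(C) = (2*C)*(2*C) = 4*C²)
(15 + m(2))*M(5 + 4*4) = (15 + 6/2)*(4*(5 + 4*4)²) = (15 + 6*(½))*(4*(5 + 16)²) = (15 + 3)*(4*21²) = 18*(4*441) = 18*1764 = 31752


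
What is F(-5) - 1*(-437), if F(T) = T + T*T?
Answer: 457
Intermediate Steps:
F(T) = T + T**2
F(-5) - 1*(-437) = -5*(1 - 5) - 1*(-437) = -5*(-4) + 437 = 20 + 437 = 457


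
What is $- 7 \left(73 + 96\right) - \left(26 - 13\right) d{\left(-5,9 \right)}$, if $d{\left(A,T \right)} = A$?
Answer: $-1118$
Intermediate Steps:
$- 7 \left(73 + 96\right) - \left(26 - 13\right) d{\left(-5,9 \right)} = - 7 \left(73 + 96\right) - \left(26 - 13\right) \left(-5\right) = \left(-7\right) 169 - 13 \left(-5\right) = -1183 - -65 = -1183 + 65 = -1118$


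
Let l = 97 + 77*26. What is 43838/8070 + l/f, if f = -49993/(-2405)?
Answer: 21464859892/201721755 ≈ 106.41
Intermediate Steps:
l = 2099 (l = 97 + 2002 = 2099)
f = 49993/2405 (f = -49993*(-1/2405) = 49993/2405 ≈ 20.787)
43838/8070 + l/f = 43838/8070 + 2099/(49993/2405) = 43838*(1/8070) + 2099*(2405/49993) = 21919/4035 + 5048095/49993 = 21464859892/201721755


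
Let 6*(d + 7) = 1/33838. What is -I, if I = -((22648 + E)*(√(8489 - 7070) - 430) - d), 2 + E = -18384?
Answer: -372079873285/203028 + 4262*√1419 ≈ -1.6721e+6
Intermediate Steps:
E = -18386 (E = -2 - 18384 = -18386)
d = -1421195/203028 (d = -7 + (⅙)/33838 = -7 + (⅙)*(1/33838) = -7 + 1/203028 = -1421195/203028 ≈ -7.0000)
I = 372079873285/203028 - 4262*√1419 (I = -((22648 - 18386)*(√(8489 - 7070) - 430) - 1*(-1421195/203028)) = -(4262*(√1419 - 430) + 1421195/203028) = -(4262*(-430 + √1419) + 1421195/203028) = -((-1832660 + 4262*√1419) + 1421195/203028) = -(-372079873285/203028 + 4262*√1419) = 372079873285/203028 - 4262*√1419 ≈ 1.6721e+6)
-I = -(372079873285/203028 - 4262*√1419) = -372079873285/203028 + 4262*√1419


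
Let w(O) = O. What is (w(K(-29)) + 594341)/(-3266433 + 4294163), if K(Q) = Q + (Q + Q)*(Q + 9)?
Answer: 297736/513865 ≈ 0.57940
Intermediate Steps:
K(Q) = Q + 2*Q*(9 + Q) (K(Q) = Q + (2*Q)*(9 + Q) = Q + 2*Q*(9 + Q))
(w(K(-29)) + 594341)/(-3266433 + 4294163) = (-29*(19 + 2*(-29)) + 594341)/(-3266433 + 4294163) = (-29*(19 - 58) + 594341)/1027730 = (-29*(-39) + 594341)*(1/1027730) = (1131 + 594341)*(1/1027730) = 595472*(1/1027730) = 297736/513865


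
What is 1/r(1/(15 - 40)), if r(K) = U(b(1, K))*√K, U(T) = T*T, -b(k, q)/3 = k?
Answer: -5*I/9 ≈ -0.55556*I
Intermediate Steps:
b(k, q) = -3*k
U(T) = T²
r(K) = 9*√K (r(K) = (-3*1)²*√K = (-3)²*√K = 9*√K)
1/r(1/(15 - 40)) = 1/(9*√(1/(15 - 40))) = 1/(9*√(1/(-25))) = 1/(9*√(-1/25)) = 1/(9*(I/5)) = 1/(9*I/5) = -5*I/9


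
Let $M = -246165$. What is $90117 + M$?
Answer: $-156048$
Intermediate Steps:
$90117 + M = 90117 - 246165 = -156048$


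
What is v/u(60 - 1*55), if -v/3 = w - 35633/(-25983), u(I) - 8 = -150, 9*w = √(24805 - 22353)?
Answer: 35633/1229862 + √613/213 ≈ 0.14521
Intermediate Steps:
w = 2*√613/9 (w = √(24805 - 22353)/9 = √2452/9 = (2*√613)/9 = 2*√613/9 ≈ 5.5020)
u(I) = -142 (u(I) = 8 - 150 = -142)
v = -35633/8661 - 2*√613/3 (v = -3*(2*√613/9 - 35633/(-25983)) = -3*(2*√613/9 - 35633*(-1)/25983) = -3*(2*√613/9 - 1*(-35633/25983)) = -3*(2*√613/9 + 35633/25983) = -3*(35633/25983 + 2*√613/9) = -35633/8661 - 2*√613/3 ≈ -20.620)
v/u(60 - 1*55) = (-35633/8661 - 2*√613/3)/(-142) = (-35633/8661 - 2*√613/3)*(-1/142) = 35633/1229862 + √613/213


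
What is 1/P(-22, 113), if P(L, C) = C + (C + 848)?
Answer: 1/1074 ≈ 0.00093110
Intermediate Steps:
P(L, C) = 848 + 2*C (P(L, C) = C + (848 + C) = 848 + 2*C)
1/P(-22, 113) = 1/(848 + 2*113) = 1/(848 + 226) = 1/1074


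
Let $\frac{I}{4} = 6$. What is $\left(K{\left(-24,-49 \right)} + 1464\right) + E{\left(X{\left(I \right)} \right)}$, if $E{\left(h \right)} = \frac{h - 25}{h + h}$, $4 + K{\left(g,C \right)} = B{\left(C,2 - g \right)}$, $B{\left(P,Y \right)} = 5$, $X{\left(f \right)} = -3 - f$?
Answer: $\frac{39581}{27} \approx 1466.0$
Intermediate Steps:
$I = 24$ ($I = 4 \cdot 6 = 24$)
$K{\left(g,C \right)} = 1$ ($K{\left(g,C \right)} = -4 + 5 = 1$)
$E{\left(h \right)} = \frac{-25 + h}{2 h}$
$\left(K{\left(-24,-49 \right)} + 1464\right) + E{\left(X{\left(I \right)} \right)} = \left(1 + 1464\right) + \frac{-25 - 27}{2 \left(-3 - 24\right)} = 1465 + \frac{-25 - 27}{2 \left(-3 - 24\right)} = 1465 + \frac{-25 - 27}{2 \left(-27\right)} = 1465 + \frac{1}{2} \left(- \frac{1}{27}\right) \left(-52\right) = 1465 + \frac{26}{27} = \frac{39581}{27}$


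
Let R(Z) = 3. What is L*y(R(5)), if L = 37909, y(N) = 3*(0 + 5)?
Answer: 568635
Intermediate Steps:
y(N) = 15 (y(N) = 3*5 = 15)
L*y(R(5)) = 37909*15 = 568635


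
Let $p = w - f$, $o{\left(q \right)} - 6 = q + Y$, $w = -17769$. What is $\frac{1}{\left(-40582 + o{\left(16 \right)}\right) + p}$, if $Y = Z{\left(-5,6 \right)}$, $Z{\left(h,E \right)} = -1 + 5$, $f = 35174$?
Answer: $- \frac{1}{93499} \approx -1.0695 \cdot 10^{-5}$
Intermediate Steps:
$Z{\left(h,E \right)} = 4$
$Y = 4$
$o{\left(q \right)} = 10 + q$ ($o{\left(q \right)} = 6 + \left(q + 4\right) = 6 + \left(4 + q\right) = 10 + q$)
$p = -52943$ ($p = -17769 - 35174 = -52943$)
$\frac{1}{\left(-40582 + o{\left(16 \right)}\right) + p} = \frac{1}{\left(-40582 + \left(10 + 16\right)\right) - 52943} = \frac{1}{\left(-40582 + 26\right) - 52943} = \frac{1}{-40556 - 52943} = \frac{1}{-93499} = - \frac{1}{93499}$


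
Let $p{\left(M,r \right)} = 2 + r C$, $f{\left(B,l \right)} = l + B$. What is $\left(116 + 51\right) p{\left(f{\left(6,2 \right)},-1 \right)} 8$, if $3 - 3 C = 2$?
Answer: $\frac{6680}{3} \approx 2226.7$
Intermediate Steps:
$C = \frac{1}{3}$ ($C = 1 - \frac{2}{3} = \frac{1}{3} \approx 0.33333$)
$f{\left(B,l \right)} = B + l$
$p{\left(M,r \right)} = 2 + \frac{r}{3}$ ($p{\left(M,r \right)} = 2 + r \frac{1}{3} = 2 + \frac{r}{3}$)
$\left(116 + 51\right) p{\left(f{\left(6,2 \right)},-1 \right)} 8 = \left(116 + 51\right) \left(2 + \frac{1}{3} \left(-1\right)\right) 8 = 167 \left(2 - \frac{1}{3}\right) 8 = 167 \cdot \frac{5}{3} \cdot 8 = 167 \cdot \frac{40}{3} = \frac{6680}{3}$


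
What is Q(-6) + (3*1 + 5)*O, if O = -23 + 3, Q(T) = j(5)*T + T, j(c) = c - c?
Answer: -166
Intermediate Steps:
j(c) = 0
Q(T) = T (Q(T) = 0*T + T = 0 + T = T)
O = -20
Q(-6) + (3*1 + 5)*O = -6 + (3*1 + 5)*(-20) = -6 + (3 + 5)*(-20) = -6 + 8*(-20) = -6 - 160 = -166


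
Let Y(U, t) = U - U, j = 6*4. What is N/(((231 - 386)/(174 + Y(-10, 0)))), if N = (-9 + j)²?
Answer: -7830/31 ≈ -252.58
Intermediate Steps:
j = 24
Y(U, t) = 0
N = 225 (N = (-9 + 24)² = 15² = 225)
N/(((231 - 386)/(174 + Y(-10, 0)))) = 225/(((231 - 386)/(174 + 0))) = 225/((-155/174)) = 225/((-155*1/174)) = 225/(-155/174) = 225*(-174/155) = -7830/31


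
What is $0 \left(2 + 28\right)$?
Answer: $0$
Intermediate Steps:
$0 \left(2 + 28\right) = 0 \cdot 30 = 0$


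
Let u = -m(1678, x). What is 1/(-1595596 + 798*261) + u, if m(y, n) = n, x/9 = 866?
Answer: -10812756493/1387318 ≈ -7794.0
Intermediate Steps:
x = 7794 (x = 9*866 = 7794)
u = -7794 (u = -1*7794 = -7794)
1/(-1595596 + 798*261) + u = 1/(-1595596 + 798*261) - 7794 = 1/(-1595596 + 208278) - 7794 = 1/(-1387318) - 7794 = -1/1387318 - 7794 = -10812756493/1387318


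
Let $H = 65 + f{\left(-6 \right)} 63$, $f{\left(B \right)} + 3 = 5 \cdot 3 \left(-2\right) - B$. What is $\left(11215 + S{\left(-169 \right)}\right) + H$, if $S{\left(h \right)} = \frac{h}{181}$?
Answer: $\frac{1733630}{181} \approx 9578.1$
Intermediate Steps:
$f{\left(B \right)} = -33 - B$ ($f{\left(B \right)} = -3 - \left(B - 5 \cdot 3 \left(-2\right)\right) = -3 - \left(30 + B\right) = -33 - B$)
$S{\left(h \right)} = \frac{h}{181}$ ($S{\left(h \right)} = h \frac{1}{181} = \frac{h}{181}$)
$H = -1636$ ($H = 65 + \left(-33 - -6\right) 63 = 65 + \left(-33 + 6\right) 63 = 65 - 1701 = -1636$)
$\left(11215 + S{\left(-169 \right)}\right) + H = \left(11215 + \frac{1}{181} \left(-169\right)\right) - 1636 = \left(11215 - \frac{169}{181}\right) - 1636 = \frac{2029746}{181} - 1636 = \frac{1733630}{181}$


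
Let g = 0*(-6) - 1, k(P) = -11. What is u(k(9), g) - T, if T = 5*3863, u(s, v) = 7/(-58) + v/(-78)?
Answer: -21845387/1131 ≈ -19315.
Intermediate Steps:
g = -1 (g = 0 - 1 = -1)
u(s, v) = -7/58 - v/78 (u(s, v) = 7*(-1/58) + v*(-1/78) = -7/58 - v/78)
T = 19315
u(k(9), g) - T = (-7/58 - 1/78*(-1)) - 1*19315 = (-7/58 + 1/78) - 19315 = -122/1131 - 19315 = -21845387/1131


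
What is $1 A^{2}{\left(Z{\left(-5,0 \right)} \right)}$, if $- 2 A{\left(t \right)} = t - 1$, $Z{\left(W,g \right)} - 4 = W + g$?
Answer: $1$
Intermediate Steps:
$Z{\left(W,g \right)} = 4 + W + g$ ($Z{\left(W,g \right)} = 4 + \left(W + g\right) = 4 + W + g$)
$A{\left(t \right)} = \frac{1}{2} - \frac{t}{2}$ ($A{\left(t \right)} = - \frac{t - 1}{2} = - \frac{-1 + t}{2} = \frac{1}{2} - \frac{t}{2}$)
$1 A^{2}{\left(Z{\left(-5,0 \right)} \right)} = 1 \left(\frac{1}{2} - \frac{4 - 5 + 0}{2}\right)^{2} = 1 \left(\frac{1}{2} - - \frac{1}{2}\right)^{2} = 1 \left(\frac{1}{2} + \frac{1}{2}\right)^{2} = 1 \cdot 1^{2} = 1 \cdot 1 = 1$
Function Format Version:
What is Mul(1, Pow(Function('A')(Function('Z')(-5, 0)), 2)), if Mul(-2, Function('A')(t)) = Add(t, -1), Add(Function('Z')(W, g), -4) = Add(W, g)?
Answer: 1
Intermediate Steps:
Function('Z')(W, g) = Add(4, W, g) (Function('Z')(W, g) = Add(4, Add(W, g)) = Add(4, W, g))
Function('A')(t) = Add(Rational(1, 2), Mul(Rational(-1, 2), t)) (Function('A')(t) = Mul(Rational(-1, 2), Add(t, -1)) = Mul(Rational(-1, 2), Add(-1, t)) = Add(Rational(1, 2), Mul(Rational(-1, 2), t)))
Mul(1, Pow(Function('A')(Function('Z')(-5, 0)), 2)) = Mul(1, Pow(Add(Rational(1, 2), Mul(Rational(-1, 2), Add(4, -5, 0))), 2)) = Mul(1, Pow(Add(Rational(1, 2), Mul(Rational(-1, 2), -1)), 2)) = Mul(1, Pow(Add(Rational(1, 2), Rational(1, 2)), 2)) = Mul(1, Pow(1, 2)) = Mul(1, 1) = 1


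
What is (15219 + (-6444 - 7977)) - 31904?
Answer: -31106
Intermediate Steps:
(15219 + (-6444 - 7977)) - 31904 = (15219 - 14421) - 31904 = 798 - 31904 = -31106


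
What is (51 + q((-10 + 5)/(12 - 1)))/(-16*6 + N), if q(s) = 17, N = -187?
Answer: -68/283 ≈ -0.24028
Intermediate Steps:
(51 + q((-10 + 5)/(12 - 1)))/(-16*6 + N) = (51 + 17)/(-16*6 - 187) = 68/(-96 - 187) = 68/(-283) = 68*(-1/283) = -68/283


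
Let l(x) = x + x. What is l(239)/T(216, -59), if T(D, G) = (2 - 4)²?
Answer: 239/2 ≈ 119.50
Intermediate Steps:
T(D, G) = 4 (T(D, G) = (-2)² = 4)
l(x) = 2*x
l(239)/T(216, -59) = (2*239)/4 = 478*(¼) = 239/2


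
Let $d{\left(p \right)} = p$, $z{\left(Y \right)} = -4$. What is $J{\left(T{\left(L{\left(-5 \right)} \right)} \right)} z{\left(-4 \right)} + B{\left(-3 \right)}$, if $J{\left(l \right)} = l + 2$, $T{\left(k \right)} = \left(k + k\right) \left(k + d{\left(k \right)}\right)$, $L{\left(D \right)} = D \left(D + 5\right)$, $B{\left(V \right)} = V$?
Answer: $-11$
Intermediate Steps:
$L{\left(D \right)} = D \left(5 + D\right)$
$T{\left(k \right)} = 4 k^{2}$ ($T{\left(k \right)} = \left(k + k\right) \left(k + k\right) = 2 k 2 k = 4 k^{2}$)
$J{\left(l \right)} = 2 + l$
$J{\left(T{\left(L{\left(-5 \right)} \right)} \right)} z{\left(-4 \right)} + B{\left(-3 \right)} = \left(2 + 4 \left(- 5 \left(5 - 5\right)\right)^{2}\right) \left(-4\right) - 3 = \left(2 + 4 \left(\left(-5\right) 0\right)^{2}\right) \left(-4\right) - 3 = \left(2 + 4 \cdot 0^{2}\right) \left(-4\right) - 3 = \left(2 + 4 \cdot 0\right) \left(-4\right) - 3 = \left(2 + 0\right) \left(-4\right) - 3 = 2 \left(-4\right) - 3 = -8 - 3 = -11$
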